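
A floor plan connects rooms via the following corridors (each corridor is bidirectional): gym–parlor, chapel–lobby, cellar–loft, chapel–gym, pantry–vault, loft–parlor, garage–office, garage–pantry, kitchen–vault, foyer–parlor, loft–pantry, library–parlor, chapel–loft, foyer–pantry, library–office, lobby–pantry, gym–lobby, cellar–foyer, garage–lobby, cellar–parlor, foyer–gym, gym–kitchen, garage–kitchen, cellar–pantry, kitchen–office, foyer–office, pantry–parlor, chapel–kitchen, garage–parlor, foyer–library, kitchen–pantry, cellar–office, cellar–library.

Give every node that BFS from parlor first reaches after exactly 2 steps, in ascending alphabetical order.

chapel, kitchen, lobby, office, vault

Level 0: parlor
Level 1: cellar, foyer, garage, gym, library, loft, pantry
Level 2: chapel, kitchen, lobby, office, vault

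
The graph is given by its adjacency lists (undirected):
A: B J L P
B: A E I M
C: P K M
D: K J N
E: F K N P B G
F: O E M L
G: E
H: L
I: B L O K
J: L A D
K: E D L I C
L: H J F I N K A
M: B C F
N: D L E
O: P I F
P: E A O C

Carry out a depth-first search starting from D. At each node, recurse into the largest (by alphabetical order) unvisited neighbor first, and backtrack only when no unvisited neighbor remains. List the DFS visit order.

D, N, L, K, I, O, P, E, G, F, M, C, B, A, J, H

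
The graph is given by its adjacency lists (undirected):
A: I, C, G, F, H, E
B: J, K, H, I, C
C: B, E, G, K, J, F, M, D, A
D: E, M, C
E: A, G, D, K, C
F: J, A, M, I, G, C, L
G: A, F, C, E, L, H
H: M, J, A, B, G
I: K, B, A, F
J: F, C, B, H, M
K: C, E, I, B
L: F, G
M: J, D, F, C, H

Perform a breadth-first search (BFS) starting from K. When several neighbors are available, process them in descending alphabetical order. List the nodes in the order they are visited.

Visit K; enqueue I, E, C, B → queue [I, E, C, B]
Visit I; enqueue F, A → queue [E, C, B, F, A]
Visit E; enqueue G, D → queue [C, B, F, A, G, D]
Visit C; enqueue M, J → queue [B, F, A, G, D, M, J]
Visit B; enqueue H → queue [F, A, G, D, M, J, H]
Visit F; enqueue L → queue [A, G, D, M, J, H, L]
Visit A → queue [G, D, M, J, H, L]
Visit G → queue [D, M, J, H, L]
Visit D → queue [M, J, H, L]
Visit M → queue [J, H, L]
Visit J → queue [H, L]
Visit H → queue [L]
Visit L → queue []

K, I, E, C, B, F, A, G, D, M, J, H, L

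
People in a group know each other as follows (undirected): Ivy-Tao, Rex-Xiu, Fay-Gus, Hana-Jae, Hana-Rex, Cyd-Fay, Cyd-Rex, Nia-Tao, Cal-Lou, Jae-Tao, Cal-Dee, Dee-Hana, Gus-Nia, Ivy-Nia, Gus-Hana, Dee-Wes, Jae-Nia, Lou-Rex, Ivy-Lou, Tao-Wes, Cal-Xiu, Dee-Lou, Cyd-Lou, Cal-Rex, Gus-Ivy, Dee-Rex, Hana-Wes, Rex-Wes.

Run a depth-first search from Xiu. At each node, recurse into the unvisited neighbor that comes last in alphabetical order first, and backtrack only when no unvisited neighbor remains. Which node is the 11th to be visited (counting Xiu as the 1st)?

Visit Xiu
Xiu → Rex
Rex → Wes
Wes → Tao
Tao → Nia
Nia → Jae
Jae → Hana
Hana → Gus
Gus → Ivy
Ivy → Lou
Lou → Dee
Dee → Cal
Lou → Cyd
Cyd → Fay

Visit order: Xiu, Rex, Wes, Tao, Nia, Jae, Hana, Gus, Ivy, Lou, Dee, Cal, Cyd, Fay

Dee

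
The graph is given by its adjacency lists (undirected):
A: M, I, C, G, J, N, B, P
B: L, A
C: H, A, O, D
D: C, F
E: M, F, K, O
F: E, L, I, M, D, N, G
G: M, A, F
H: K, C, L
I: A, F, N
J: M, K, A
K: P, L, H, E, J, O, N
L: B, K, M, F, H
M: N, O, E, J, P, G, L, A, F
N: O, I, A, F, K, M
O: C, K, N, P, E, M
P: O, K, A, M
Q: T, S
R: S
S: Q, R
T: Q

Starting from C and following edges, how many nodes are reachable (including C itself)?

BFS from C visits: C, O, H, D, A, P, N, M, K, E, L, F, J, I, G, B
Reachable nodes: 16 of 20 total.

16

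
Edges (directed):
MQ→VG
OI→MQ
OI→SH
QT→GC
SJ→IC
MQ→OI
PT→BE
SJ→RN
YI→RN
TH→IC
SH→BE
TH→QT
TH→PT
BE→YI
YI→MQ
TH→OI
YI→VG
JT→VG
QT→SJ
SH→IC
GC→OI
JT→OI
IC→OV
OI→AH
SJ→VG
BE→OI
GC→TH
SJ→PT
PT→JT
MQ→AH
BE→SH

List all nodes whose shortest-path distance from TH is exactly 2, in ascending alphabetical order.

AH, BE, GC, JT, MQ, OV, SH, SJ

Level 0: TH
Level 1: IC, OI, PT, QT
Level 2: AH, BE, GC, JT, MQ, OV, SH, SJ
Level 3: RN, VG, YI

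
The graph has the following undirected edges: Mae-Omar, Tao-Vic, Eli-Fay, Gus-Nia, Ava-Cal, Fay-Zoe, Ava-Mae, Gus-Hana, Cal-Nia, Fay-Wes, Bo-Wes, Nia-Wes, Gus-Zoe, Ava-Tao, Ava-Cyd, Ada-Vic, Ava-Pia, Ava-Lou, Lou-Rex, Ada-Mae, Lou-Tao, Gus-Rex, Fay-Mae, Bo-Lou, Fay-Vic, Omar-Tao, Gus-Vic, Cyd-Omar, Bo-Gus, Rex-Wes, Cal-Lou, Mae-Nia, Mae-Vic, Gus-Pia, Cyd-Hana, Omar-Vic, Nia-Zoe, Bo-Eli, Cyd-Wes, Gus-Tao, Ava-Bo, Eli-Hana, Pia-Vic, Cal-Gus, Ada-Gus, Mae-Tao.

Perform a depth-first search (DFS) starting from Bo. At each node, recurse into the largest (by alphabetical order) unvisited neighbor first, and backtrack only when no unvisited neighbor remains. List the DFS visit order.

Visit Bo
Bo → Wes
Wes → Rex
Rex → Lou
Lou → Tao
Tao → Vic
Vic → Pia
Pia → Gus
Gus → Zoe
Zoe → Nia
Nia → Mae
Mae → Omar
Omar → Cyd
Cyd → Hana
Hana → Eli
Eli → Fay
Cyd → Ava
Ava → Cal
Mae → Ada

Bo, Wes, Rex, Lou, Tao, Vic, Pia, Gus, Zoe, Nia, Mae, Omar, Cyd, Hana, Eli, Fay, Ava, Cal, Ada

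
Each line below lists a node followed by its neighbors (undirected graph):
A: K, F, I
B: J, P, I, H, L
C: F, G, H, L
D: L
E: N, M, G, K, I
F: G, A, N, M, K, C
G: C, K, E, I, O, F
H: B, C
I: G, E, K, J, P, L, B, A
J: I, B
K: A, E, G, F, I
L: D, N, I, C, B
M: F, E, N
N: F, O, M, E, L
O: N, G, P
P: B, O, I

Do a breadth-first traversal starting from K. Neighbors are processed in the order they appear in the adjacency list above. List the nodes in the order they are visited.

Visit K; enqueue A, E, G, F, I → queue [A, E, G, F, I]
Visit A → queue [E, G, F, I]
Visit E; enqueue N, M → queue [G, F, I, N, M]
Visit G; enqueue C, O → queue [F, I, N, M, C, O]
Visit F → queue [I, N, M, C, O]
Visit I; enqueue J, P, L, B → queue [N, M, C, O, J, P, L, B]
Visit N → queue [M, C, O, J, P, L, B]
Visit M → queue [C, O, J, P, L, B]
Visit C; enqueue H → queue [O, J, P, L, B, H]
Visit O → queue [J, P, L, B, H]
Visit J → queue [P, L, B, H]
Visit P → queue [L, B, H]
Visit L; enqueue D → queue [B, H, D]
Visit B → queue [H, D]
Visit H → queue [D]
Visit D → queue []

K -> A -> E -> G -> F -> I -> N -> M -> C -> O -> J -> P -> L -> B -> H -> D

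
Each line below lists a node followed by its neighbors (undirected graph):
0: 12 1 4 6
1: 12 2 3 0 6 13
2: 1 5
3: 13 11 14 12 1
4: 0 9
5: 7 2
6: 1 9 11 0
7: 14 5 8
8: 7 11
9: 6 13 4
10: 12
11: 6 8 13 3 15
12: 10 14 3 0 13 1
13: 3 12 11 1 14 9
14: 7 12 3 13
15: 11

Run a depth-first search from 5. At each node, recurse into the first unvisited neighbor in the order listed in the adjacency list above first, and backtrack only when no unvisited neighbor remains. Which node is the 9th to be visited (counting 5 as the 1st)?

6

Visit 5
5 → 7
7 → 14
14 → 12
12 → 10
12 → 3
3 → 13
13 → 11
11 → 6
6 → 1
1 → 2
1 → 0
0 → 4
4 → 9
11 → 8
11 → 15

Visit order: 5, 7, 14, 12, 10, 3, 13, 11, 6, 1, 2, 0, 4, 9, 8, 15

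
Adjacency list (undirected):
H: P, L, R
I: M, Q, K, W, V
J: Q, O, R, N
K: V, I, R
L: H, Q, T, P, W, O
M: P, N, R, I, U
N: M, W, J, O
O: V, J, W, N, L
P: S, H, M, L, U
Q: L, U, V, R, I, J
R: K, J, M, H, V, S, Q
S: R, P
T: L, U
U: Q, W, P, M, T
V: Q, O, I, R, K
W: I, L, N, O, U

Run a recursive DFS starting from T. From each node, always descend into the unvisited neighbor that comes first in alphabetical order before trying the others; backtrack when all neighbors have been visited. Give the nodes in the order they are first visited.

T, L, H, P, M, I, K, R, J, N, O, V, Q, U, W, S

Visit T
T → L
L → H
H → P
P → M
M → I
I → K
K → R
R → J
J → N
N → O
O → V
V → Q
Q → U
U → W
R → S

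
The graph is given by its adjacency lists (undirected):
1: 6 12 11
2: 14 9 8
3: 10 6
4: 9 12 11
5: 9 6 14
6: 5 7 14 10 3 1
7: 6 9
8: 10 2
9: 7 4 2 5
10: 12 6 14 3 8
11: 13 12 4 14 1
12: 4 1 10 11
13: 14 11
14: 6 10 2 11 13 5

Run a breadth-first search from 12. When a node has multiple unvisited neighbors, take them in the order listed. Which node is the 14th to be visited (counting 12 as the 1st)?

5

Visit 12; enqueue 4, 1, 10, 11 → queue [4, 1, 10, 11]
Visit 4; enqueue 9 → queue [1, 10, 11, 9]
Visit 1; enqueue 6 → queue [10, 11, 9, 6]
Visit 10; enqueue 14, 3, 8 → queue [11, 9, 6, 14, 3, 8]
Visit 11; enqueue 13 → queue [9, 6, 14, 3, 8, 13]
Visit 9; enqueue 7, 2, 5 → queue [6, 14, 3, 8, 13, 7, 2, 5]
Visit 6 → queue [14, 3, 8, 13, 7, 2, 5]
Visit 14 → queue [3, 8, 13, 7, 2, 5]
Visit 3 → queue [8, 13, 7, 2, 5]
Visit 8 → queue [13, 7, 2, 5]
Visit 13 → queue [7, 2, 5]
Visit 7 → queue [2, 5]
Visit 2 → queue [5]
Visit 5 → queue []

Visit order: 12, 4, 1, 10, 11, 9, 6, 14, 3, 8, 13, 7, 2, 5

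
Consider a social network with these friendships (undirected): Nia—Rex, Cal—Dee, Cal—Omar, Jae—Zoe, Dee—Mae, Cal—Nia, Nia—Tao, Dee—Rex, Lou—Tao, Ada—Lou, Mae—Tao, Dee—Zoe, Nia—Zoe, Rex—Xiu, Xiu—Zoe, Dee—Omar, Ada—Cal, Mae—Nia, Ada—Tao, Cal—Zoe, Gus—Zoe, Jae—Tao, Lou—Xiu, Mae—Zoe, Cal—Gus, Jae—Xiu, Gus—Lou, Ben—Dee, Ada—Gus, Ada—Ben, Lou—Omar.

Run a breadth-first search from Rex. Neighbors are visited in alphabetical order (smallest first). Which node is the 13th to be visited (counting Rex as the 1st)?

Visit Rex; enqueue Dee, Nia, Xiu → queue [Dee, Nia, Xiu]
Visit Dee; enqueue Ben, Cal, Mae, Omar, Zoe → queue [Nia, Xiu, Ben, Cal, Mae, Omar, Zoe]
Visit Nia; enqueue Tao → queue [Xiu, Ben, Cal, Mae, Omar, Zoe, Tao]
Visit Xiu; enqueue Jae, Lou → queue [Ben, Cal, Mae, Omar, Zoe, Tao, Jae, Lou]
Visit Ben; enqueue Ada → queue [Cal, Mae, Omar, Zoe, Tao, Jae, Lou, Ada]
Visit Cal; enqueue Gus → queue [Mae, Omar, Zoe, Tao, Jae, Lou, Ada, Gus]
Visit Mae → queue [Omar, Zoe, Tao, Jae, Lou, Ada, Gus]
Visit Omar → queue [Zoe, Tao, Jae, Lou, Ada, Gus]
Visit Zoe → queue [Tao, Jae, Lou, Ada, Gus]
Visit Tao → queue [Jae, Lou, Ada, Gus]
Visit Jae → queue [Lou, Ada, Gus]
Visit Lou → queue [Ada, Gus]
Visit Ada → queue [Gus]
Visit Gus → queue []

Visit order: Rex, Dee, Nia, Xiu, Ben, Cal, Mae, Omar, Zoe, Tao, Jae, Lou, Ada, Gus

Ada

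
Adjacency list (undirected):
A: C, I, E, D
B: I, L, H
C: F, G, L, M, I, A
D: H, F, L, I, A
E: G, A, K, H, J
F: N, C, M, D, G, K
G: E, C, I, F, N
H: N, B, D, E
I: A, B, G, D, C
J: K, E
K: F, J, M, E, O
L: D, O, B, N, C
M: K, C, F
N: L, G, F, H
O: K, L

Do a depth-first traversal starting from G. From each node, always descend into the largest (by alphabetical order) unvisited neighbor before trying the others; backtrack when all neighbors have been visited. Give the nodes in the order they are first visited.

G, N, L, O, K, M, F, D, I, C, A, E, J, H, B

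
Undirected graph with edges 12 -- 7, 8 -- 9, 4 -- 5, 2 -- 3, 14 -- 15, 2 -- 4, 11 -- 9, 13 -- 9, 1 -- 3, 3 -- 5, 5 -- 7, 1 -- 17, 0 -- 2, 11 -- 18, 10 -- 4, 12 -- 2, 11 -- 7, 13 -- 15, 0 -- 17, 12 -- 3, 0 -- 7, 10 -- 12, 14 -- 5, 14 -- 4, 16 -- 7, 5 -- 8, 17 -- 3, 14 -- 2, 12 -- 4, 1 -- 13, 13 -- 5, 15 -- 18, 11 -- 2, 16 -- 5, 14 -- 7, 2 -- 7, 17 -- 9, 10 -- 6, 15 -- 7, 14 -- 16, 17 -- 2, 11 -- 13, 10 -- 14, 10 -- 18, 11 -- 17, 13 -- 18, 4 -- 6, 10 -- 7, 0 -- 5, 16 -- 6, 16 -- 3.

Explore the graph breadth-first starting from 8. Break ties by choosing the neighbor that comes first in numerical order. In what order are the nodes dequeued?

8, 5, 9, 0, 3, 4, 7, 13, 14, 16, 11, 17, 2, 1, 12, 6, 10, 15, 18

Visit 8; enqueue 5, 9 → queue [5, 9]
Visit 5; enqueue 0, 3, 4, 7, 13, 14, 16 → queue [9, 0, 3, 4, 7, 13, 14, 16]
Visit 9; enqueue 11, 17 → queue [0, 3, 4, 7, 13, 14, 16, 11, 17]
Visit 0; enqueue 2 → queue [3, 4, 7, 13, 14, 16, 11, 17, 2]
Visit 3; enqueue 1, 12 → queue [4, 7, 13, 14, 16, 11, 17, 2, 1, 12]
Visit 4; enqueue 6, 10 → queue [7, 13, 14, 16, 11, 17, 2, 1, 12, 6, 10]
Visit 7; enqueue 15 → queue [13, 14, 16, 11, 17, 2, 1, 12, 6, 10, 15]
Visit 13; enqueue 18 → queue [14, 16, 11, 17, 2, 1, 12, 6, 10, 15, 18]
Visit 14 → queue [16, 11, 17, 2, 1, 12, 6, 10, 15, 18]
Visit 16 → queue [11, 17, 2, 1, 12, 6, 10, 15, 18]
Visit 11 → queue [17, 2, 1, 12, 6, 10, 15, 18]
Visit 17 → queue [2, 1, 12, 6, 10, 15, 18]
Visit 2 → queue [1, 12, 6, 10, 15, 18]
Visit 1 → queue [12, 6, 10, 15, 18]
Visit 12 → queue [6, 10, 15, 18]
Visit 6 → queue [10, 15, 18]
Visit 10 → queue [15, 18]
Visit 15 → queue [18]
Visit 18 → queue []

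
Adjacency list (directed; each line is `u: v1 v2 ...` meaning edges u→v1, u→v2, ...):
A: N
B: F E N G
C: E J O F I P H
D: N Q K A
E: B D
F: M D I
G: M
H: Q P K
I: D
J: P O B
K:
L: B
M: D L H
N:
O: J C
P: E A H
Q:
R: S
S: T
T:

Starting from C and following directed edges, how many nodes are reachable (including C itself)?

17

BFS from C visits: C, E, J, O, F, I, P, H, B, D, M, A, Q, K, N, G, L
Reachable nodes: 17 of 20 total.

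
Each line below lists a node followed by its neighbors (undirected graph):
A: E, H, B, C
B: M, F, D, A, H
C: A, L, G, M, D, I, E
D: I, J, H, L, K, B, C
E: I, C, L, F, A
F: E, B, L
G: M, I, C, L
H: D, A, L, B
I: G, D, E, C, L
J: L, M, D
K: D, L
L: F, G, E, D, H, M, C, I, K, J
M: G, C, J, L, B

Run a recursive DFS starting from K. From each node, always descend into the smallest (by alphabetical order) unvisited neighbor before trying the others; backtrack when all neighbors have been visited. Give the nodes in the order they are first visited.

Visit K
K → D
D → B
B → A
A → C
C → E
E → F
F → L
L → G
G → I
G → M
M → J
L → H

K, D, B, A, C, E, F, L, G, I, M, J, H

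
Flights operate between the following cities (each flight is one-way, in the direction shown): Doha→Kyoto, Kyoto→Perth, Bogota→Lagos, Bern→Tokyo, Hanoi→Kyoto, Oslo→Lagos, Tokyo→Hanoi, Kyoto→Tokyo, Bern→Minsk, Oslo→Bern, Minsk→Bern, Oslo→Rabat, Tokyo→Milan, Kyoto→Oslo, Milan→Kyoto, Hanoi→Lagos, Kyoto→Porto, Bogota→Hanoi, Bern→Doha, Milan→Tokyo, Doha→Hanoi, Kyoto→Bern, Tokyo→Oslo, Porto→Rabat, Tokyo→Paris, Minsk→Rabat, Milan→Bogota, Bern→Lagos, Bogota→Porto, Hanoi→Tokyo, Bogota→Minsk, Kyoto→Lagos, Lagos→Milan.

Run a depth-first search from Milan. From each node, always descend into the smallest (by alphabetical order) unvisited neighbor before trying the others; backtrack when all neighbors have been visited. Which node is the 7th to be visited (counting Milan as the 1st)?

Lagos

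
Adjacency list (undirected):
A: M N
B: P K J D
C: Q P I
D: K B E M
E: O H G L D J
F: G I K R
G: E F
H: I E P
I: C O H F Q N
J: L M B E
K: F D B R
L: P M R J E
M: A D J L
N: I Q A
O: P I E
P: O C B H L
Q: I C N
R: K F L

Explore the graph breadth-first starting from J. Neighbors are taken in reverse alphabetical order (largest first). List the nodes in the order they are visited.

Visit J; enqueue M, L, E, B → queue [M, L, E, B]
Visit M; enqueue D, A → queue [L, E, B, D, A]
Visit L; enqueue R, P → queue [E, B, D, A, R, P]
Visit E; enqueue O, H, G → queue [B, D, A, R, P, O, H, G]
Visit B; enqueue K → queue [D, A, R, P, O, H, G, K]
Visit D → queue [A, R, P, O, H, G, K]
Visit A; enqueue N → queue [R, P, O, H, G, K, N]
Visit R; enqueue F → queue [P, O, H, G, K, N, F]
Visit P; enqueue C → queue [O, H, G, K, N, F, C]
Visit O; enqueue I → queue [H, G, K, N, F, C, I]
Visit H → queue [G, K, N, F, C, I]
Visit G → queue [K, N, F, C, I]
Visit K → queue [N, F, C, I]
Visit N; enqueue Q → queue [F, C, I, Q]
Visit F → queue [C, I, Q]
Visit C → queue [I, Q]
Visit I → queue [Q]
Visit Q → queue []

J, M, L, E, B, D, A, R, P, O, H, G, K, N, F, C, I, Q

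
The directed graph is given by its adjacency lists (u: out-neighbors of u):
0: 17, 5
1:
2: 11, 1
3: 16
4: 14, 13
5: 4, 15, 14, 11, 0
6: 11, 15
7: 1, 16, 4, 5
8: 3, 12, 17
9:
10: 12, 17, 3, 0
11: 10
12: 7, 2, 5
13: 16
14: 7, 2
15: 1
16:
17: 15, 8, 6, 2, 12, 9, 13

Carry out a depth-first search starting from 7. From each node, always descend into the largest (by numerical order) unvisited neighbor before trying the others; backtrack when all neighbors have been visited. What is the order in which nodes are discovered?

7 → 16 → 5 → 15 → 1 → 14 → 2 → 11 → 10 → 17 → 13 → 12 → 9 → 8 → 3 → 6 → 0 → 4

Visit 7
7 → 16
7 → 5
5 → 15
15 → 1
5 → 14
14 → 2
2 → 11
11 → 10
10 → 17
17 → 13
17 → 12
17 → 9
17 → 8
8 → 3
17 → 6
10 → 0
5 → 4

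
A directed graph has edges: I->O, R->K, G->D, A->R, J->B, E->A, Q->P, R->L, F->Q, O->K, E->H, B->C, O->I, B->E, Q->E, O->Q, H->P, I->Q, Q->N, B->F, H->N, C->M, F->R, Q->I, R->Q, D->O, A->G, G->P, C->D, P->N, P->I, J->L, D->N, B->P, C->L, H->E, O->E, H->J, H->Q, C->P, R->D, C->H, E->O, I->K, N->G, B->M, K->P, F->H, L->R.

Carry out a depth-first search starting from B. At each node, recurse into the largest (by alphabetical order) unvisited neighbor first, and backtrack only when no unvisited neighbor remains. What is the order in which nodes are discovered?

B -> P -> N -> G -> D -> O -> Q -> I -> K -> E -> H -> J -> L -> R -> A -> M -> F -> C

Visit B
B → P
P → N
N → G
G → D
D → O
O → Q
Q → I
I → K
Q → E
E → H
H → J
J → L
L → R
E → A
B → M
B → F
B → C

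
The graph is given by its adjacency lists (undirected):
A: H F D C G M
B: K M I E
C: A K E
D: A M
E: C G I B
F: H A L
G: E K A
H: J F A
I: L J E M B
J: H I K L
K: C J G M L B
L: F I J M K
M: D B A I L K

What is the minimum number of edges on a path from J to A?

2

Level 0: J
Level 1: H, I, K, L
Level 2: A, B, C, E, F, G, M
Level 3: D
A first appears at level 2.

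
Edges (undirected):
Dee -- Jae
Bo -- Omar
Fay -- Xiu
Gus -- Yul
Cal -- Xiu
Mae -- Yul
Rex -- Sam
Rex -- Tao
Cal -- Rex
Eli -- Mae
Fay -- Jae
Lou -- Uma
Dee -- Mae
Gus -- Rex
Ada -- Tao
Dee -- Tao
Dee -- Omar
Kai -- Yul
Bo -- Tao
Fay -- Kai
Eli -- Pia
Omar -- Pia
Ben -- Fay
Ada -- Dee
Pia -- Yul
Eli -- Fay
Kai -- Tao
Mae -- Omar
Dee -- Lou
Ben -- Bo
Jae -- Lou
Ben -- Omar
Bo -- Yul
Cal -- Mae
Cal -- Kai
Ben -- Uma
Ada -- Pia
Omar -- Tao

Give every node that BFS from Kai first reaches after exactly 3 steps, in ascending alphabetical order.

Lou, Sam, Uma

Level 0: Kai
Level 1: Cal, Fay, Tao, Yul
Level 2: Ada, Ben, Bo, Dee, Eli, Gus, Jae, Mae, Omar, Pia, Rex, Xiu
Level 3: Lou, Sam, Uma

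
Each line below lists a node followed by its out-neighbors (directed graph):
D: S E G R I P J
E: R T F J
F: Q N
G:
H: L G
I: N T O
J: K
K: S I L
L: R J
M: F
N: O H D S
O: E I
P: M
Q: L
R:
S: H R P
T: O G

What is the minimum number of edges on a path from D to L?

3

Level 0: D
Level 1: E, G, I, J, P, R, S
Level 2: F, H, K, M, N, O, T
Level 3: L, Q
L first appears at level 3.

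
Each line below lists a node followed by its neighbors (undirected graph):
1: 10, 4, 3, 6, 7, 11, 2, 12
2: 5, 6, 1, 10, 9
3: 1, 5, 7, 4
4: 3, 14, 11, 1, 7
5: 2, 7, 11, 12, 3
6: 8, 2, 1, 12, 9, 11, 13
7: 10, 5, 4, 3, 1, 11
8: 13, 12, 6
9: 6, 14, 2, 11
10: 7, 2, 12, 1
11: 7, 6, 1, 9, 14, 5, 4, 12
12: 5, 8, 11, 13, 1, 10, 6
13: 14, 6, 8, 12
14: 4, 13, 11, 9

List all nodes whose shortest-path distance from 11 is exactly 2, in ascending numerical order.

2, 3, 8, 10, 13

Level 0: 11
Level 1: 1, 4, 5, 6, 7, 9, 12, 14
Level 2: 2, 3, 8, 10, 13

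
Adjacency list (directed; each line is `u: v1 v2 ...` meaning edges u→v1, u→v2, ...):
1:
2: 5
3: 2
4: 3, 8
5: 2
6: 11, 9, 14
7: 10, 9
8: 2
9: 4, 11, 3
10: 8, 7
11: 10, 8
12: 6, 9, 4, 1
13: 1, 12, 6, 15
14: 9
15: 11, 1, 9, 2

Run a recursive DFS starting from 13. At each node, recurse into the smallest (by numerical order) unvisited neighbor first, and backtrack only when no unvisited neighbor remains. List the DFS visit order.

Visit 13
13 → 1
13 → 6
6 → 9
9 → 3
3 → 2
2 → 5
9 → 4
4 → 8
9 → 11
11 → 10
10 → 7
6 → 14
13 → 12
13 → 15

13 1 6 9 3 2 5 4 8 11 10 7 14 12 15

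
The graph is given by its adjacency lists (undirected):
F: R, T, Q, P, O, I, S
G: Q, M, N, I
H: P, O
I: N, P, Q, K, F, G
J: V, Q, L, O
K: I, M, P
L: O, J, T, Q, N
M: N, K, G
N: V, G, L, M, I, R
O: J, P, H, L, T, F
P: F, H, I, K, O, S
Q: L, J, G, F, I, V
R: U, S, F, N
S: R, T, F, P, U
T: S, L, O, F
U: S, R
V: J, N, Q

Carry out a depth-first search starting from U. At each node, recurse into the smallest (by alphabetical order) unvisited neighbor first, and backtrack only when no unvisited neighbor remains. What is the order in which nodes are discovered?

Visit U
U → R
R → F
F → I
I → G
G → M
M → K
K → P
P → H
H → O
O → J
J → L
L → N
N → V
V → Q
L → T
T → S

U → R → F → I → G → M → K → P → H → O → J → L → N → V → Q → T → S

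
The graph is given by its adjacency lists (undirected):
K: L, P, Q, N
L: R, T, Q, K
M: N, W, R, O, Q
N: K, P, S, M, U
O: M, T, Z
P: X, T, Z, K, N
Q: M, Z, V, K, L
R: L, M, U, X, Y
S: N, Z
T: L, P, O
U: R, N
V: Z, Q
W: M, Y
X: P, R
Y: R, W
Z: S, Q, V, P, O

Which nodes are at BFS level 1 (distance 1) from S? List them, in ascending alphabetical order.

N, Z

Level 0: S
Level 1: N, Z
Level 2: K, M, O, P, Q, U, V
Level 3: L, R, T, W, X
Level 4: Y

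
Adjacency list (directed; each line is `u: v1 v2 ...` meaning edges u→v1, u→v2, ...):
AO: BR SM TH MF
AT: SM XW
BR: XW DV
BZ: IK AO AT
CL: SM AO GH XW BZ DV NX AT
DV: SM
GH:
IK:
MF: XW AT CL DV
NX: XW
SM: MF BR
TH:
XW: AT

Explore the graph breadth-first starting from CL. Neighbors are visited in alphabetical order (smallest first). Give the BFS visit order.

CL, AO, AT, BZ, DV, GH, NX, SM, XW, BR, MF, TH, IK

Visit CL; enqueue AO, AT, BZ, DV, GH, NX, SM, XW → queue [AO, AT, BZ, DV, GH, NX, SM, XW]
Visit AO; enqueue BR, MF, TH → queue [AT, BZ, DV, GH, NX, SM, XW, BR, MF, TH]
Visit AT → queue [BZ, DV, GH, NX, SM, XW, BR, MF, TH]
Visit BZ; enqueue IK → queue [DV, GH, NX, SM, XW, BR, MF, TH, IK]
Visit DV → queue [GH, NX, SM, XW, BR, MF, TH, IK]
Visit GH → queue [NX, SM, XW, BR, MF, TH, IK]
Visit NX → queue [SM, XW, BR, MF, TH, IK]
Visit SM → queue [XW, BR, MF, TH, IK]
Visit XW → queue [BR, MF, TH, IK]
Visit BR → queue [MF, TH, IK]
Visit MF → queue [TH, IK]
Visit TH → queue [IK]
Visit IK → queue []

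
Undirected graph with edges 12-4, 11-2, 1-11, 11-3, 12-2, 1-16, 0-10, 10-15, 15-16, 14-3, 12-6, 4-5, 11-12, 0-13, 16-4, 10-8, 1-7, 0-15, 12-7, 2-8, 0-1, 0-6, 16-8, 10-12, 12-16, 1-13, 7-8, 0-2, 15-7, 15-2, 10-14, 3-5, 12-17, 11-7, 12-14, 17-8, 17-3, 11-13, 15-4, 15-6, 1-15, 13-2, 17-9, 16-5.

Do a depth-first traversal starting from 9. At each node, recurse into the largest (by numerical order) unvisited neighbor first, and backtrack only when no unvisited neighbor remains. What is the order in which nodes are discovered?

Visit 9
9 → 17
17 → 12
12 → 16
16 → 15
15 → 10
10 → 14
14 → 3
3 → 11
11 → 13
13 → 2
2 → 8
8 → 7
7 → 1
1 → 0
0 → 6
3 → 5
5 → 4

9 17 12 16 15 10 14 3 11 13 2 8 7 1 0 6 5 4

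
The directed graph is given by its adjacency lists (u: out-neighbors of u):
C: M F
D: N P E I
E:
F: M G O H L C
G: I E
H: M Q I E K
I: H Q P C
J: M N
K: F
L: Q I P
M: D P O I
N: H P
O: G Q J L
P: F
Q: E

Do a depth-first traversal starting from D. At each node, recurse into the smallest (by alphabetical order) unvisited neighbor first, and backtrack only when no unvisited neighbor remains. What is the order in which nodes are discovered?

D, E, I, C, F, G, H, K, M, O, J, N, P, L, Q

Visit D
D → E
D → I
I → C
C → F
F → G
F → H
H → K
H → M
M → O
O → J
J → N
N → P
O → L
L → Q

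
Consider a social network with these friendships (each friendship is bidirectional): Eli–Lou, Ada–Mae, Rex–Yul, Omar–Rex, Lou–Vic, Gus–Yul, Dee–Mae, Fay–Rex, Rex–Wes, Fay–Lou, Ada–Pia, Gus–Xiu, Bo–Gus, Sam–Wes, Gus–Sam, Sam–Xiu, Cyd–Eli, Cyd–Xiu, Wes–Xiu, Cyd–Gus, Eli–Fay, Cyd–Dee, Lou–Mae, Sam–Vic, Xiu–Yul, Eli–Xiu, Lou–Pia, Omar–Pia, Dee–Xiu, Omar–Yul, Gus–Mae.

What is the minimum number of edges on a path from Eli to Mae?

2

Level 0: Eli
Level 1: Cyd, Fay, Lou, Xiu
Level 2: Dee, Gus, Mae, Pia, Rex, Sam, Vic, Wes, Yul
Level 3: Ada, Bo, Omar
Mae first appears at level 2.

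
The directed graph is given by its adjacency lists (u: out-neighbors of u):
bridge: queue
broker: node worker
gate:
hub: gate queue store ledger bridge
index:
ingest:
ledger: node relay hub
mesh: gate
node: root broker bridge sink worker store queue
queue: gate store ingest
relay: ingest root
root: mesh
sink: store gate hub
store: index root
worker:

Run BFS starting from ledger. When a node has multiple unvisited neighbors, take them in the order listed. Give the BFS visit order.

Visit ledger; enqueue node, relay, hub → queue [node, relay, hub]
Visit node; enqueue root, broker, bridge, sink, worker, store, queue → queue [relay, hub, root, broker, bridge, sink, worker, store, queue]
Visit relay; enqueue ingest → queue [hub, root, broker, bridge, sink, worker, store, queue, ingest]
Visit hub; enqueue gate → queue [root, broker, bridge, sink, worker, store, queue, ingest, gate]
Visit root; enqueue mesh → queue [broker, bridge, sink, worker, store, queue, ingest, gate, mesh]
Visit broker → queue [bridge, sink, worker, store, queue, ingest, gate, mesh]
Visit bridge → queue [sink, worker, store, queue, ingest, gate, mesh]
Visit sink → queue [worker, store, queue, ingest, gate, mesh]
Visit worker → queue [store, queue, ingest, gate, mesh]
Visit store; enqueue index → queue [queue, ingest, gate, mesh, index]
Visit queue → queue [ingest, gate, mesh, index]
Visit ingest → queue [gate, mesh, index]
Visit gate → queue [mesh, index]
Visit mesh → queue [index]
Visit index → queue []

ledger -> node -> relay -> hub -> root -> broker -> bridge -> sink -> worker -> store -> queue -> ingest -> gate -> mesh -> index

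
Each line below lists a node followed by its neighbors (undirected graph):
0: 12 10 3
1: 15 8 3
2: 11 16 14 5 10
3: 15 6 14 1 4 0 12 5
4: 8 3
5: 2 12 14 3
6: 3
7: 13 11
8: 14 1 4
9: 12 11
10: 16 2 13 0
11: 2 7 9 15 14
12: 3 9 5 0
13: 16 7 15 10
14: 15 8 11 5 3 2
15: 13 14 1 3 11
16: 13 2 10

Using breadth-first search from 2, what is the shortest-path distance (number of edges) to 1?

Level 0: 2
Level 1: 5, 10, 11, 14, 16
Level 2: 0, 3, 7, 8, 9, 12, 13, 15
Level 3: 1, 4, 6
1 first appears at level 3.

3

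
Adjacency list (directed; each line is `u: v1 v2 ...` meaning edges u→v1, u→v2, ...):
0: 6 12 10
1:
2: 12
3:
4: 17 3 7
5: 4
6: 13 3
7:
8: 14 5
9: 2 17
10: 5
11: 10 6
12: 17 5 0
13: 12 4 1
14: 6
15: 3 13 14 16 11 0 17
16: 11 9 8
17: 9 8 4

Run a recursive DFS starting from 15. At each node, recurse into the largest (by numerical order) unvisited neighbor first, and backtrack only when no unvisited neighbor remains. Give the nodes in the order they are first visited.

Visit 15
15 → 17
17 → 9
9 → 2
2 → 12
12 → 5
5 → 4
4 → 7
4 → 3
12 → 0
0 → 10
0 → 6
6 → 13
13 → 1
17 → 8
8 → 14
15 → 16
16 → 11

15 17 9 2 12 5 4 7 3 0 10 6 13 1 8 14 16 11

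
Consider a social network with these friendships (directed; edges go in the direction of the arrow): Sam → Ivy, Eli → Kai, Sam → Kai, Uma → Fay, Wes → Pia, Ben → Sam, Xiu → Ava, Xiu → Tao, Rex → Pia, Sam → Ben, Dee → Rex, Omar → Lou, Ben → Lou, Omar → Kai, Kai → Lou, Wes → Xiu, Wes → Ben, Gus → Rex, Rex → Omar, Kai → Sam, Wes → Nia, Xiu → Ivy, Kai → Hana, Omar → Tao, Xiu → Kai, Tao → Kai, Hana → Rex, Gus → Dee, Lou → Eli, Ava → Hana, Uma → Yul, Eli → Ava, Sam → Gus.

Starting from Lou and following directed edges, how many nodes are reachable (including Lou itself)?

BFS from Lou visits: Lou, Eli, Ava, Kai, Hana, Sam, Rex, Ben, Gus, Ivy, Omar, Pia, Dee, Tao
Reachable nodes: 14 of 20 total.

14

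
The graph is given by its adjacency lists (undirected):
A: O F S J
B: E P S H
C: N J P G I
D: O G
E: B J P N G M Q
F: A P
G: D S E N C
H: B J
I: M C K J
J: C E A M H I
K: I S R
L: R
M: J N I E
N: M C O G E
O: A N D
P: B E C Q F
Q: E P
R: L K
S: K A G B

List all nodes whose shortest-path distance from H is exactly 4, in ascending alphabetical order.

D, R

Level 0: H
Level 1: B, J
Level 2: A, C, E, I, M, P, S
Level 3: F, G, K, N, O, Q
Level 4: D, R
Level 5: L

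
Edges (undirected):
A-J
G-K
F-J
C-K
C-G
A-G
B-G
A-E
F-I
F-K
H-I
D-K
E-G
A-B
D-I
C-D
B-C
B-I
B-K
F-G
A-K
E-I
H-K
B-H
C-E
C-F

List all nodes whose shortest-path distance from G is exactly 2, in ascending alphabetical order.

D, H, I, J

Level 0: G
Level 1: A, B, C, E, F, K
Level 2: D, H, I, J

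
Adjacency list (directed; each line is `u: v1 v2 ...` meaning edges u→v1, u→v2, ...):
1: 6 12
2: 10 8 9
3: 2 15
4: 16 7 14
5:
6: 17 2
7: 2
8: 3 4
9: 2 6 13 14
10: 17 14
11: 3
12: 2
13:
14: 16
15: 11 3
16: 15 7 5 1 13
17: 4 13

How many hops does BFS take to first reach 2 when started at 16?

2

Level 0: 16
Level 1: 1, 5, 7, 13, 15
Level 2: 2, 3, 6, 11, 12
Level 3: 8, 9, 10, 17
Level 4: 4, 14
2 first appears at level 2.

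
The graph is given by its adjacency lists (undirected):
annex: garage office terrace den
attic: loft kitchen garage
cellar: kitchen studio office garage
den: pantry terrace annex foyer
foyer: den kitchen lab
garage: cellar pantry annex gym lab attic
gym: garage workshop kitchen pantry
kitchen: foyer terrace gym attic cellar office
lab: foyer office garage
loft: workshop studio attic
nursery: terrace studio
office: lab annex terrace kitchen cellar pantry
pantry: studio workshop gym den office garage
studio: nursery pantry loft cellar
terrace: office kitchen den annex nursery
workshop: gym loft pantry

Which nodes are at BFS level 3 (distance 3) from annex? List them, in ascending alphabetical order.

Level 0: annex
Level 1: den, garage, office, terrace
Level 2: attic, cellar, foyer, gym, kitchen, lab, nursery, pantry
Level 3: loft, studio, workshop

loft, studio, workshop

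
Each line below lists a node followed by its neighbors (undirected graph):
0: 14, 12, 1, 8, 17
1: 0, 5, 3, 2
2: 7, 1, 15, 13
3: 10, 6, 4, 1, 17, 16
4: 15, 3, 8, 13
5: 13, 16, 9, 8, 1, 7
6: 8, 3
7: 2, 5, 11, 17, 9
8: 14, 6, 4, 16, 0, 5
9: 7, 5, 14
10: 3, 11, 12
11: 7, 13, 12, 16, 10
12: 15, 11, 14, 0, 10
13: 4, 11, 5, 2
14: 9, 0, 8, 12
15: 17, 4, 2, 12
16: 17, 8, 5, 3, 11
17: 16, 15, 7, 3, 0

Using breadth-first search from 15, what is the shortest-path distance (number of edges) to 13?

Level 0: 15
Level 1: 2, 4, 12, 17
Level 2: 0, 1, 3, 7, 8, 10, 11, 13, 14, 16
Level 3: 5, 6, 9
13 first appears at level 2.

2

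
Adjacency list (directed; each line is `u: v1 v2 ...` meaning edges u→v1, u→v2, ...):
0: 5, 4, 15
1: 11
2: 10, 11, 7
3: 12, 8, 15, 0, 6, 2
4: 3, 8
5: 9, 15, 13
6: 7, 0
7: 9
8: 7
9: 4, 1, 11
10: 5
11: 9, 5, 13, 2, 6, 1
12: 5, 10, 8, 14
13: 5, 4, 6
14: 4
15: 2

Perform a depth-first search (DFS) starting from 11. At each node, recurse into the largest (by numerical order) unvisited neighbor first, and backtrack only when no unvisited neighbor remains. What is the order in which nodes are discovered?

11 → 13 → 6 → 7 → 9 → 4 → 8 → 3 → 15 → 2 → 10 → 5 → 12 → 14 → 0 → 1

Visit 11
11 → 13
13 → 6
6 → 7
7 → 9
9 → 4
4 → 8
4 → 3
3 → 15
15 → 2
2 → 10
10 → 5
3 → 12
12 → 14
3 → 0
9 → 1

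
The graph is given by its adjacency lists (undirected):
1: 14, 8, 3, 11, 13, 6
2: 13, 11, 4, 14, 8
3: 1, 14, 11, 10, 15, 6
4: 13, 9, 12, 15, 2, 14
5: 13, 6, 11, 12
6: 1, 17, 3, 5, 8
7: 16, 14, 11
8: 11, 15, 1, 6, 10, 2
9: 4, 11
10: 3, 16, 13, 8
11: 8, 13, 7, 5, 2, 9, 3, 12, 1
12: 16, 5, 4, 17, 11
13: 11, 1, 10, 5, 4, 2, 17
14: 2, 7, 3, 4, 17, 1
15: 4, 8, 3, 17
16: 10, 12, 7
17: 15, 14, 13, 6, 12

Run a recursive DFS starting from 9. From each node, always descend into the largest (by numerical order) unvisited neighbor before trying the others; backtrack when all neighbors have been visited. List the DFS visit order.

9 11 13 17 15 8 10 16 12 5 6 3 14 7 4 2 1

Visit 9
9 → 11
11 → 13
13 → 17
17 → 15
15 → 8
8 → 10
10 → 16
16 → 12
12 → 5
5 → 6
6 → 3
3 → 14
14 → 7
14 → 4
4 → 2
14 → 1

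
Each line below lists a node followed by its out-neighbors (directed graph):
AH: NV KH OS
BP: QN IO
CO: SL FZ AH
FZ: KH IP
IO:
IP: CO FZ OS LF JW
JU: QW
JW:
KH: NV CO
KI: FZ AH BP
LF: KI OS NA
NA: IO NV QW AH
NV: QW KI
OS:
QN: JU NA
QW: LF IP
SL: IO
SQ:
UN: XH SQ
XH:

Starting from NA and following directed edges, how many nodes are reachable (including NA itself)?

17

BFS from NA visits: NA, IO, NV, QW, AH, KI, LF, IP, KH, OS, FZ, BP, CO, JW, QN, SL, JU
Reachable nodes: 17 of 20 total.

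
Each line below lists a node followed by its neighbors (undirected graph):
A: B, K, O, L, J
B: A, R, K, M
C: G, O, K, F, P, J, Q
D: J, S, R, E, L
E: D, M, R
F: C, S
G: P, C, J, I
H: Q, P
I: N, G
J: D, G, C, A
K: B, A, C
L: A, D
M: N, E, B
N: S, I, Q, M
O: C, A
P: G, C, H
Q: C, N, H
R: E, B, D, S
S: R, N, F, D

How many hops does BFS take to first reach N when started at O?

Level 0: O
Level 1: A, C
Level 2: B, F, G, J, K, L, P, Q
Level 3: D, H, I, M, N, R, S
Level 4: E
N first appears at level 3.

3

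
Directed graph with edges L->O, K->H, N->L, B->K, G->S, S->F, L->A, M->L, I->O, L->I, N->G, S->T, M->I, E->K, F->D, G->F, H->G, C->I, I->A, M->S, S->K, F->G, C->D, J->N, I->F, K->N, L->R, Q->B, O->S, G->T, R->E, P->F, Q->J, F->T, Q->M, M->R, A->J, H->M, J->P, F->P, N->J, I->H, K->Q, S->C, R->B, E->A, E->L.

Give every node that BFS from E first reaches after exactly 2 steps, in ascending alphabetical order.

Level 0: E
Level 1: A, K, L
Level 2: H, I, J, N, O, Q, R
Level 3: B, F, G, M, P, S
Level 4: C, D, T

H, I, J, N, O, Q, R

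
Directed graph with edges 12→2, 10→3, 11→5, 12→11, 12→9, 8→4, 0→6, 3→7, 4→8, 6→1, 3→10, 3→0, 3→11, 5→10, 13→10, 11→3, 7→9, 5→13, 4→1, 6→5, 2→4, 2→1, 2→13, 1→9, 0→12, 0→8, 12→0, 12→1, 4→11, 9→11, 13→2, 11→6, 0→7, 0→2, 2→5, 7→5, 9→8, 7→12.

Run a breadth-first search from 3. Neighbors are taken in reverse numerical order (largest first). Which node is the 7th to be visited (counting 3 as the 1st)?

Visit 3; enqueue 11, 10, 7, 0 → queue [11, 10, 7, 0]
Visit 11; enqueue 6, 5 → queue [10, 7, 0, 6, 5]
Visit 10 → queue [7, 0, 6, 5]
Visit 7; enqueue 12, 9 → queue [0, 6, 5, 12, 9]
Visit 0; enqueue 8, 2 → queue [6, 5, 12, 9, 8, 2]
Visit 6; enqueue 1 → queue [5, 12, 9, 8, 2, 1]
Visit 5; enqueue 13 → queue [12, 9, 8, 2, 1, 13]
Visit 12 → queue [9, 8, 2, 1, 13]
Visit 9 → queue [8, 2, 1, 13]
Visit 8; enqueue 4 → queue [2, 1, 13, 4]
Visit 2 → queue [1, 13, 4]
Visit 1 → queue [13, 4]
Visit 13 → queue [4]
Visit 4 → queue []

Visit order: 3, 11, 10, 7, 0, 6, 5, 12, 9, 8, 2, 1, 13, 4

5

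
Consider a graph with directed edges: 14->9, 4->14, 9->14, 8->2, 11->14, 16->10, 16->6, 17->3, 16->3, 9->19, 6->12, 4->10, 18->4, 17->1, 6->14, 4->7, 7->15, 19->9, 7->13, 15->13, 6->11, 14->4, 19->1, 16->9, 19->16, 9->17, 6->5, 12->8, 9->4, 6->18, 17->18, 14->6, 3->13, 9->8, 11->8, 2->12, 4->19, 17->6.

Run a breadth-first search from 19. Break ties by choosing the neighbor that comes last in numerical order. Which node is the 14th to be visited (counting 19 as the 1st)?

11

Visit 19; enqueue 16, 9, 1 → queue [16, 9, 1]
Visit 16; enqueue 10, 6, 3 → queue [9, 1, 10, 6, 3]
Visit 9; enqueue 17, 14, 8, 4 → queue [1, 10, 6, 3, 17, 14, 8, 4]
Visit 1 → queue [10, 6, 3, 17, 14, 8, 4]
Visit 10 → queue [6, 3, 17, 14, 8, 4]
Visit 6; enqueue 18, 12, 11, 5 → queue [3, 17, 14, 8, 4, 18, 12, 11, 5]
Visit 3; enqueue 13 → queue [17, 14, 8, 4, 18, 12, 11, 5, 13]
Visit 17 → queue [14, 8, 4, 18, 12, 11, 5, 13]
Visit 14 → queue [8, 4, 18, 12, 11, 5, 13]
Visit 8; enqueue 2 → queue [4, 18, 12, 11, 5, 13, 2]
Visit 4; enqueue 7 → queue [18, 12, 11, 5, 13, 2, 7]
Visit 18 → queue [12, 11, 5, 13, 2, 7]
Visit 12 → queue [11, 5, 13, 2, 7]
Visit 11 → queue [5, 13, 2, 7]
Visit 5 → queue [13, 2, 7]
Visit 13 → queue [2, 7]
Visit 2 → queue [7]
Visit 7; enqueue 15 → queue [15]
Visit 15 → queue []

Visit order: 19, 16, 9, 1, 10, 6, 3, 17, 14, 8, 4, 18, 12, 11, 5, 13, 2, 7, 15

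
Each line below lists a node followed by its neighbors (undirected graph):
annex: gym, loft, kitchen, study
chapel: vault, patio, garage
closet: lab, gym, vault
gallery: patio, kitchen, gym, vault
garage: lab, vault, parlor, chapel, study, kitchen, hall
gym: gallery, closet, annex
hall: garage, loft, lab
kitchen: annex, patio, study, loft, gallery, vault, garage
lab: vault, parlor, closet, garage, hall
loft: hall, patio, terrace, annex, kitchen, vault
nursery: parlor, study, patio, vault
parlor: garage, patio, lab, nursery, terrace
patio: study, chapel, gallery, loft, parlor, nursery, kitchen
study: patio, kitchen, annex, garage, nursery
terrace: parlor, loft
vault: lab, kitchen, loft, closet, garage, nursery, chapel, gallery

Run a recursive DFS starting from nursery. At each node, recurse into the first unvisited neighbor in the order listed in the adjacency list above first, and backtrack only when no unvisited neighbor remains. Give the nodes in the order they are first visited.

Visit nursery
nursery → parlor
parlor → garage
garage → lab
lab → vault
vault → kitchen
kitchen → annex
annex → gym
gym → gallery
gallery → patio
patio → study
patio → chapel
patio → loft
loft → hall
loft → terrace
gym → closet

nursery, parlor, garage, lab, vault, kitchen, annex, gym, gallery, patio, study, chapel, loft, hall, terrace, closet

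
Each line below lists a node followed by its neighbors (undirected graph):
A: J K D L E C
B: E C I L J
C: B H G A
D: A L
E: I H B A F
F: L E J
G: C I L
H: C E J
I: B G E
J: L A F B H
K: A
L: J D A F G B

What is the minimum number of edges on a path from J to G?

2

Level 0: J
Level 1: A, B, F, H, L
Level 2: C, D, E, G, I, K
G first appears at level 2.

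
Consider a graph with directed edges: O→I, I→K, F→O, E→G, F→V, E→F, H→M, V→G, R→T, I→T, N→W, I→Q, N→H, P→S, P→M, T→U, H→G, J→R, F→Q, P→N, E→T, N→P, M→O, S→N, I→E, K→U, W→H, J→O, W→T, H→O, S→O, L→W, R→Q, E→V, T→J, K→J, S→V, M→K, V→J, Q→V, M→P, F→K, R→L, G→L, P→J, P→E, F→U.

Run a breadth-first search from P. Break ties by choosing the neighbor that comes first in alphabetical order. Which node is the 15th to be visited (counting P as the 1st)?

Visit P; enqueue E, J, M, N, S → queue [E, J, M, N, S]
Visit E; enqueue F, G, T, V → queue [J, M, N, S, F, G, T, V]
Visit J; enqueue O, R → queue [M, N, S, F, G, T, V, O, R]
Visit M; enqueue K → queue [N, S, F, G, T, V, O, R, K]
Visit N; enqueue H, W → queue [S, F, G, T, V, O, R, K, H, W]
Visit S → queue [F, G, T, V, O, R, K, H, W]
Visit F; enqueue Q, U → queue [G, T, V, O, R, K, H, W, Q, U]
Visit G; enqueue L → queue [T, V, O, R, K, H, W, Q, U, L]
Visit T → queue [V, O, R, K, H, W, Q, U, L]
Visit V → queue [O, R, K, H, W, Q, U, L]
Visit O; enqueue I → queue [R, K, H, W, Q, U, L, I]
Visit R → queue [K, H, W, Q, U, L, I]
Visit K → queue [H, W, Q, U, L, I]
Visit H → queue [W, Q, U, L, I]
Visit W → queue [Q, U, L, I]
Visit Q → queue [U, L, I]
Visit U → queue [L, I]
Visit L → queue [I]
Visit I → queue []

Visit order: P, E, J, M, N, S, F, G, T, V, O, R, K, H, W, Q, U, L, I

W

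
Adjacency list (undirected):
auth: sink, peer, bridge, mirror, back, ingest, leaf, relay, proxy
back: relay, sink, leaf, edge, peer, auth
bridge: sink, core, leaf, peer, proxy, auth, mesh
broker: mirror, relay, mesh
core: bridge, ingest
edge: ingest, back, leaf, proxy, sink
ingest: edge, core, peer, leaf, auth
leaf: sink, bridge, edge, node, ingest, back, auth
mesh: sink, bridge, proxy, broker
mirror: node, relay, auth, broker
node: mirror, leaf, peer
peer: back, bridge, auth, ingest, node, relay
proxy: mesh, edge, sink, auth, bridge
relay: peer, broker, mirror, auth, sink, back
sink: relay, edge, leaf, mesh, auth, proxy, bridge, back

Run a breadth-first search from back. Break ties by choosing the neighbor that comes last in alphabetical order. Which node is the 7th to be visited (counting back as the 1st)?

auth

Visit back; enqueue sink, relay, peer, leaf, edge, auth → queue [sink, relay, peer, leaf, edge, auth]
Visit sink; enqueue proxy, mesh, bridge → queue [relay, peer, leaf, edge, auth, proxy, mesh, bridge]
Visit relay; enqueue mirror, broker → queue [peer, leaf, edge, auth, proxy, mesh, bridge, mirror, broker]
Visit peer; enqueue node, ingest → queue [leaf, edge, auth, proxy, mesh, bridge, mirror, broker, node, ingest]
Visit leaf → queue [edge, auth, proxy, mesh, bridge, mirror, broker, node, ingest]
Visit edge → queue [auth, proxy, mesh, bridge, mirror, broker, node, ingest]
Visit auth → queue [proxy, mesh, bridge, mirror, broker, node, ingest]
Visit proxy → queue [mesh, bridge, mirror, broker, node, ingest]
Visit mesh → queue [bridge, mirror, broker, node, ingest]
Visit bridge; enqueue core → queue [mirror, broker, node, ingest, core]
Visit mirror → queue [broker, node, ingest, core]
Visit broker → queue [node, ingest, core]
Visit node → queue [ingest, core]
Visit ingest → queue [core]
Visit core → queue []

Visit order: back, sink, relay, peer, leaf, edge, auth, proxy, mesh, bridge, mirror, broker, node, ingest, core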